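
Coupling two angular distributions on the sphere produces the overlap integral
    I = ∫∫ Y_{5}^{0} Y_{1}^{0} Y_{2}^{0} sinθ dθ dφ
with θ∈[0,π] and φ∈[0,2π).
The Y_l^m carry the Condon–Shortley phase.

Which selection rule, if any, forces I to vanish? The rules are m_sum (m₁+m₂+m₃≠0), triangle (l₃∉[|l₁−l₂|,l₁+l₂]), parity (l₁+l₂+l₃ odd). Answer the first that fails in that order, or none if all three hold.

m₁+m₂+m₃ = 0 + 0 + 0 = 0  ✓
triangle: need |l₁−l₂| ≤ l₃ ≤ l₁+l₂ = [4,6]; l₃=2 is outside  ✗
parity: l₁+l₂+l₃ = 8 is even

triangle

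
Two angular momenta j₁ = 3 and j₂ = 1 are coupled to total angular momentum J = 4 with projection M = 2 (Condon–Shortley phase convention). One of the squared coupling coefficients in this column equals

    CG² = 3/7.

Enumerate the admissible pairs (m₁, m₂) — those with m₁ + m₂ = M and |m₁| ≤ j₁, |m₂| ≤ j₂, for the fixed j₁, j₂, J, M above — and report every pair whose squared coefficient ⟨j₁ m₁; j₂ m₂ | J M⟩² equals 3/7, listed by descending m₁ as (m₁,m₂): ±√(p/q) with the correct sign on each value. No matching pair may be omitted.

Admissible pairs with m₁+m₂ = M = 2: (1,1), (2,0), (3,-1)
  (m₁,m₂)=(3,-1): CG² = 1/28, CG = +√(1/28)
  (m₁,m₂)=(2,0): CG² = 3/7, CG = +√(3/7)   ← matches the target
  (m₁,m₂)=(1,1): CG² = 15/28, CG = +√(15/28)
Pairs with CG² = 3/7: (2,0): +√(3/7)

(2,0): +√(3/7)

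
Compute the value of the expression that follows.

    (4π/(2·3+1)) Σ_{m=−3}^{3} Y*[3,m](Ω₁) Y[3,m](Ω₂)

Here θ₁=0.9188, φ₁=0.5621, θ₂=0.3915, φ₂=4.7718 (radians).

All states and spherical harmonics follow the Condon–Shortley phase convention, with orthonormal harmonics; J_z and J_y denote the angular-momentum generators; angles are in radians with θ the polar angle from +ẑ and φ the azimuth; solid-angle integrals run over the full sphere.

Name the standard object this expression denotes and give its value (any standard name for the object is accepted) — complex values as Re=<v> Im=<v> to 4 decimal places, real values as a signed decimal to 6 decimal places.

This sum is the spherical-harmonic addition theorem: it equals the Legendre polynomial P_l(cos γ) of the angle γ between the two directions.
Expand P_3 via completeness: Σ_{m} conj(Y_{3,m}) at Ω₁ times Y_{3,m} at Ω₂ —
  m=-3: Y*=-0.02415 + 0.20814j  Y=-0.00411 - 0.02281j  product 0.00485 - 0.00030j
  m=-2: Y*=0.16922 + 0.35338j  Y=-0.13657 + 0.01630j  product -0.02887 - 0.04550j
  m=-1: Y*=0.18277 + 0.11513j  Y=0.02396 + 0.40278j  product -0.04199 + 0.07638j
  m=+0: Y*=-0.26246 + 0.00000j  Y=0.43877 + 0.00000j  product -0.11516 + 0.00000j
  m=+1: Y*=-0.18277 + 0.11513j  Y=-0.02396 + 0.40278j  product -0.04199 - 0.07638j
  m=+2: Y*=0.16922 - 0.35338j  Y=-0.13657 - 0.01630j  product -0.02887 + 0.04550j
  m=+3: Y*=0.02415 + 0.20814j  Y=0.00411 - 0.02281j  product 0.00485 + 0.00030j
Total Σ_m = -0.24719 + 0.00000j. Multiply by 1.795196: -0.44376 + 0.00000j. P_3(cos γ) = -0.443762

Legendre polynomial (addition theorem), -0.443762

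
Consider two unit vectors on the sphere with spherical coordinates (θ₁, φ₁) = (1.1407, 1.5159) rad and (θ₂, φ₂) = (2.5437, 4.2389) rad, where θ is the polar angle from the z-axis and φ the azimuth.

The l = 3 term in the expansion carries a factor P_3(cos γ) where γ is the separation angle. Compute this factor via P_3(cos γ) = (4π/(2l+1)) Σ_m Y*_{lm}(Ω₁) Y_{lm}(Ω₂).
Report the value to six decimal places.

-0.120772

Summing Y*_{l m}(θ₁,φ₁)·Y_{l m}(θ₂,φ₂) over m ∈ [−3, 3]; prefactor 4π/(2·3+1) = 1.795196:
  term(m=-3) = (-0.007224, -0.022167)   from Y*(Ω₁)=(-0.051363, -0.309056), Y(Ω₂)=(0.073577, -0.011145)
  term(m=-2) = (-0.063088, -0.069986)   from Y*(Ω₁)=(-0.349922, 0.038574), Y(Ω₂)=(0.156344, 0.217238)
  term(m=-1) = (0.015419, 0.006860)   from Y*(Ω₁)=(-0.002107, -0.038343), Y(Ω₂)=(-0.200392, 0.391114)
  term(m=+0) = (0.042510, 0.000000)   from Y*(Ω₁)=(-0.331539, -0.000000), Y(Ω₂)=(-0.128220, 0.000000)
  term(m=+1) = (0.015419, -0.006860)   from Y*(Ω₁)=(0.002107, -0.038343), Y(Ω₂)=(0.200392, 0.391114)
  term(m=+2) = (-0.063088, 0.069986)   from Y*(Ω₁)=(-0.349922, -0.038574), Y(Ω₂)=(0.156344, -0.217238)
  term(m=+3) = (-0.007224, 0.022167)   from Y*(Ω₁)=(0.051363, -0.309056), Y(Ω₂)=(-0.073577, -0.011145)
Total Σ_m = (-0.067275, 0.000000). Multiply by 1.795196: (-0.120772, 0.000000). P_3(cos γ) = -0.120772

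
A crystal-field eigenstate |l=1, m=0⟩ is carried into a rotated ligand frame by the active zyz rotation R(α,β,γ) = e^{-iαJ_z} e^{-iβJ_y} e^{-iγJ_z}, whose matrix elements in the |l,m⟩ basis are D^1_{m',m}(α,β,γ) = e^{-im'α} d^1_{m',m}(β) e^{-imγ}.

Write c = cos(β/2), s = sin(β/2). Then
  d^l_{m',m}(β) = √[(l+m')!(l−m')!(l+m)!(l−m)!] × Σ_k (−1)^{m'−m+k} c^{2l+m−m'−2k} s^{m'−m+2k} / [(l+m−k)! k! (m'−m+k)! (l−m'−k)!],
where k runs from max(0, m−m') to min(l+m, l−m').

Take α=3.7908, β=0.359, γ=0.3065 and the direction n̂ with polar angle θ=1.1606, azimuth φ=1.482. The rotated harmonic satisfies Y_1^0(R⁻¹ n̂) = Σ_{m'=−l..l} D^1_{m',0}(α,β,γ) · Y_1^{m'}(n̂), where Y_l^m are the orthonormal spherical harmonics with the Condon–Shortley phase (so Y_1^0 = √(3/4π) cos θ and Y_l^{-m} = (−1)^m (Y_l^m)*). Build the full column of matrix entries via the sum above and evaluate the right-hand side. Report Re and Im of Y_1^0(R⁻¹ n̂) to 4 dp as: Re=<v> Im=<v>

Re=0.0765 Im=0.0000

Need the full column D^1_{m',0} for m'=−1..1 at α=3.7908, β=0.3590, γ=0.3065.
cos(β/2)=0.983933, sin(β/2)=0.178538
d^1_{-1,0}: single k=1 term ⇒ +0.248434;  D = -0.197893-0.150192i
d^1_{0,0}: k∈[0..1] ⇒ +0.968124 -0.031876 = +0.936249;  D = +0.936249+0.000000i
d^1_{1,0}: single k=0 term ⇒ -0.248434;  D = +0.197893-0.150192i
Y_1^{m'}(θ=1.1606,φ=1.482) and Σ D·Y over m':
  (-0.1979-0.1502i)·(+0.0281-0.3156i)  (+0.9362+0.0000i)·(+0.1948+0.0000i)  (+0.1979-0.1502i)·(-0.0281-0.3156i)
Y_1^0(R⁻¹ n̂) = +0.076511+0.000000i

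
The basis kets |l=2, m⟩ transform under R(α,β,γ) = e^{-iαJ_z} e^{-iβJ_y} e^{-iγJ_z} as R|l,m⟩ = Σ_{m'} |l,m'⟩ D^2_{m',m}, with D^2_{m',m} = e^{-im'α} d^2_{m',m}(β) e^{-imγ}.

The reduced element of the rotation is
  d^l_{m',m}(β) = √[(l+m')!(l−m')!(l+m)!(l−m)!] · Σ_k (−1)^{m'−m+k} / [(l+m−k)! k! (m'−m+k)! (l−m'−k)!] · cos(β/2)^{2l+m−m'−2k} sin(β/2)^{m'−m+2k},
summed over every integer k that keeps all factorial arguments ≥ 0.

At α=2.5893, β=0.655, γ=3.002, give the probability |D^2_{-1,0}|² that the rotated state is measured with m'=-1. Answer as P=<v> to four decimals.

First d^2_{-1,0}(β=0.6550), then the phase factors e^{-i(-1)α} and e^{-i(0)γ}:
With c≡cos(β/2)=0.946849 and s≡sin(β/2)=0.321677, N=[1·6·2·2]^{1/2}=4.898979
k∈{1,2} keeps every argument non-negative
  k=1: (−1)^0·4.8990/(2)·0.9468^3·0.3217^1 = +0.668865
  k=2: (−1)^1·4.8990/(2)·0.9468^1·0.3217^3 = -0.077200
d^2_{-1,0}(0.6550) = +0.668865 -0.077200 = +0.591665
|D^2_{-1,0}|² = |d^2_{-1,0}(β)|² = (+0.591665)² = 0.350068 (the z-rotation phases have unit modulus)

P=0.3501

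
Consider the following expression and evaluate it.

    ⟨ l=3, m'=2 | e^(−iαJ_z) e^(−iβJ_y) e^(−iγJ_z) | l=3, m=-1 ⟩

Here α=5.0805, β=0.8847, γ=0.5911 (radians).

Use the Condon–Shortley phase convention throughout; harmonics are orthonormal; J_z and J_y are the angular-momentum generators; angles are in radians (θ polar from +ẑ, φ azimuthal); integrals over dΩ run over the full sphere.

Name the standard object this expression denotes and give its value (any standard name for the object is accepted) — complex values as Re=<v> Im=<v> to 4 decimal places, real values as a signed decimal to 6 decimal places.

This is a Wigner D-matrix element — the rotation-matrix element ⟨l m'| R(α,β,γ) |l m⟩ in the angular-momentum basis.
First d^3_{2,-1}(β=0.8847), then the phase factors e^{-i(2)α} and e^{-i(-1)γ}:
With c≡cos(β/2)=0.903748 and s≡sin(β/2)=0.428064, N=[120·1·2·24]^{1/2}=75.894664
The bounds max(0,m−m')=0 and min(l+m,l−m')=1 give 2 terms
  k=0: (−1)^3·75.8947/(12)·0.9037^3·0.4281^3 = -0.366184
  k=1: (−1)^4·75.8947/(24)·0.9037^1·0.4281^5 = +0.041076
d^3_{2,-1}(0.8847) = -0.366184 +0.041076 = -0.325108
Phases: e^{-i·(2)·5.0805}=-0.741011+0.671493i, e^{-i·(-1)·0.5911}=+0.830328+0.557275i ⇒ D=+0.321690-0.047015i

Wigner D-matrix element, Re=0.3217 Im=-0.0470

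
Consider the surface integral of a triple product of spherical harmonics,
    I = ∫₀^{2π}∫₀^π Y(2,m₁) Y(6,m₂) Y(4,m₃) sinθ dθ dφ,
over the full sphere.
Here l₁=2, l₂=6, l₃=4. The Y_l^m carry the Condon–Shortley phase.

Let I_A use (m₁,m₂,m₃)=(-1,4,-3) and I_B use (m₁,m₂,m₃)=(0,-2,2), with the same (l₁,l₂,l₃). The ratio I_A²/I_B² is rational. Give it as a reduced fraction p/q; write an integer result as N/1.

Same 2,6,4: normalisation and zero-m 3j drop out of the ratio.
A: Δ: 4! 0! 8! / 13! → 1/6435; sum: t=3:−1/30240 = -1/30240; 3j²(2 6 4; -1 4 -3) = Δ·Π!·Σ² = 16/429  (sign +1)
B: Δ: 4! 0! 8! / 13! → 1/6435; sum: t=2:+1/5760 = 1/5760; 3j²(2 6 4; 0 -2 2) = Δ·Π!·Σ² = 56/2145  (sign +1)
I_A²/I_B² = (16/429)/(56/2145) = 10/7

10/7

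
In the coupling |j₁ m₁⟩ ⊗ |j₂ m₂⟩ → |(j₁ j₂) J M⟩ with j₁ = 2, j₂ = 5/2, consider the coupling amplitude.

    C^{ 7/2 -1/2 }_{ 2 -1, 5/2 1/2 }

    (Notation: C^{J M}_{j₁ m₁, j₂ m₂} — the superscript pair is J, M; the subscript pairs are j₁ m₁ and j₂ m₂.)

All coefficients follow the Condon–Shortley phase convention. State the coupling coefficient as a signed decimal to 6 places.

−√(14/45) = -0.557773

√[8·1!3!4!/9! · 1!3!3!2!3!4!] = √(1152/35)
  +(−1)^0/∏(0,1,3,3,0,1)! = 1/36  (running 1/36)
  +(−1)^1/∏(1,0,2,2,1,2)! = -1/8  (running -7/72)
⟨..|..⟩ = √(1152/35)·(-7/72) = -0.557773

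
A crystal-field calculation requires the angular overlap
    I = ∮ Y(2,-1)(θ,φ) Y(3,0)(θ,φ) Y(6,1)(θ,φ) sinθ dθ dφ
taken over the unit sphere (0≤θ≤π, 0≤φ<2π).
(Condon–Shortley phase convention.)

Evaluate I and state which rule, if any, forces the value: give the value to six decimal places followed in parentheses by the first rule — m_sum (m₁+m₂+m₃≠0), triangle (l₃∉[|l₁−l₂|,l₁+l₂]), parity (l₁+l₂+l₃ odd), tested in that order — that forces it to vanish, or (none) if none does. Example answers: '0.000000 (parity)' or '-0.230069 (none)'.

0.000000 (triangle)

|2−3|≤6≤2+3 violated ⇒ I = 0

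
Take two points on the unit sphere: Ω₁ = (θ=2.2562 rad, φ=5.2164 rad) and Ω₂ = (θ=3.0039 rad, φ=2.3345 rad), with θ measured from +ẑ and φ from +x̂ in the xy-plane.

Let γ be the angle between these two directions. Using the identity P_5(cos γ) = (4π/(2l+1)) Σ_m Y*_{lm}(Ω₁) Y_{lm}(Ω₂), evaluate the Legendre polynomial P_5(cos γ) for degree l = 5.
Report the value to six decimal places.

0.033971

Expand P_5 via completeness: Σ_{m} conj(Y_{5,m}) at Ω₁ times Y_{5,m} at Ω₂ —
  m=-5: (+0.075152+0.104927i) × (+0.000014+0.000018i) = -0.000001+0.000003i  (running Σ = -0.000001+0.000003i)
  m=-4: (+0.143722-0.301173i) × (+0.000514+0.000045i) = +0.000087-0.000148i  (running Σ = +0.000087-0.000146i)
  m=-3: (-0.417574+0.024566i) × (+0.005265-0.004621i) = -0.002085+0.002059i  (running Σ = -0.001998+0.001913i)
  m=-2: (+0.069296+0.109851i) × (+0.002666-0.061408i) = +0.006931-0.003963i  (running Σ = +0.004932-0.002049i)
  m=-1: (-0.148258+0.268817i) × (-0.227417-0.237505i) = +0.097562-0.025921i  (running Σ = +0.102494-0.027971i)
  m=0: (+0.217132-0.000000i) × (-0.807120+0.000000i) = -0.175252+0.000000i  (running Σ = -0.072758-0.027971i)
  m=1: (+0.148258+0.268817i) × (+0.227417-0.237505i) = +0.097562+0.025921i  (running Σ = +0.024804-0.002049i)
  m=2: (+0.069296-0.109851i) × (+0.002666+0.061408i) = +0.006931+0.003963i  (running Σ = +0.031735+0.001913i)
  m=3: (+0.417574+0.024566i) × (-0.005265-0.004621i) = -0.002085-0.002059i  (running Σ = +0.029650-0.000146i)
  m=4: (+0.143722+0.301173i) × (+0.000514-0.000045i) = +0.000087+0.000148i  (running Σ = +0.029737+0.000003i)
  m=5: (-0.075152+0.104927i) × (-0.000014+0.000018i) = -0.000001-0.000003i  (running Σ = +0.029736+0.000000i)
Accumulated sum +0.029736+0.000000i; after 4π/(2l+1) scaling, +0.033971+0.000000i ⇒ P_5 = 0.033971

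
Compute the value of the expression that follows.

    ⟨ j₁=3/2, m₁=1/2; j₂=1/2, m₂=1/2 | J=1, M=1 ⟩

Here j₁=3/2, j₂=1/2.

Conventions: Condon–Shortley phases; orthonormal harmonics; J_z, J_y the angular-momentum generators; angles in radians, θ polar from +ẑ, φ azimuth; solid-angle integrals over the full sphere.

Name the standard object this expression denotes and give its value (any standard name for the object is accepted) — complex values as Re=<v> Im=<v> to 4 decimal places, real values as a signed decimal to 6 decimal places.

Clebsch–Gordan coefficient, −√(1/4) ≈ -0.500000

This is a Clebsch–Gordan (vector-coupling) coefficient.
j₁+j₂−J=1  J+j₁−j₂=2  J−j₁+j₂=0  j₁+j₂+J+1=4
(j₁±m₁, j₂±m₂, J±M) = (2,1,1,0,2,0)
P² = 1
sum k=1..1:
  [1] −1/2 = -1/2
S = -1/2
C² = P²·S² = 1/4 ; C = -0.500000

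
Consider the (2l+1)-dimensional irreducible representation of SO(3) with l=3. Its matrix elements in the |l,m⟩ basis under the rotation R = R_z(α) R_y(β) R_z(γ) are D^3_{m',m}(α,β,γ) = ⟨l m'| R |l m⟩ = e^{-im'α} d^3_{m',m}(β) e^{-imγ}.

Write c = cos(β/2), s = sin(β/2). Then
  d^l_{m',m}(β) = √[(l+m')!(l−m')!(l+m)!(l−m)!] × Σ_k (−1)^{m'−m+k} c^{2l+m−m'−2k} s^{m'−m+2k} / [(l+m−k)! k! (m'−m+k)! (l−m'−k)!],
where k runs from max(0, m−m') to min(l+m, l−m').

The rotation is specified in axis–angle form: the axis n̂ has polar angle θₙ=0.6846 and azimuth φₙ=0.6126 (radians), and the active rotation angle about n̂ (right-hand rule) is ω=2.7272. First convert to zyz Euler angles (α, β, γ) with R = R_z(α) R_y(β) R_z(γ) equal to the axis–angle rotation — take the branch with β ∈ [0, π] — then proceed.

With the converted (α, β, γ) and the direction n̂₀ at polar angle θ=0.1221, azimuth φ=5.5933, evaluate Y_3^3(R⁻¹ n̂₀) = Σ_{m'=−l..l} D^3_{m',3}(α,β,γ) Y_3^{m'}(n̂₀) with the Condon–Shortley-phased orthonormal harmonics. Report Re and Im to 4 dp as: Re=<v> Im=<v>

Axis–angle → zyz. n̂ = (sinθₙcosφₙ, sinθₙsinφₙ, cosθₙ) = (+0.517372, +0.363607, +0.774672), ω = 2.7272.
R = I cosω + sinω [n̂]ₓ + (1−cosω) n̂n̂ᵀ gives
  R = [-0.402670, +0.048408, +0.914064; +0.672227, -0.662131, +0.331200; +0.621263, +0.747823, +0.234079]
β = atan2(√(R₁₃²+R₂₃²), R₃₃) = 1.334525; α = atan2(R₂₃, R₁₃) mod 2π = 0.347623; γ = atan2(R₃₂, −R₃₁) mod 2π = 2.264016
Need the full column D^3_{m',3} for m'=−3..3 at α=0.3476, β=1.3345, γ=2.2640.
cos(β/2)=0.785519, sin(β/2)=0.618838
d^3_{-3,3}: single k=6 term ⇒ +0.056164;  D = +0.048345+0.028587i
d^3_{-2,3}: single k=5 term ⇒ +0.174629;  D = +0.171605+0.032360i
d^3_{-1,3}: single k=4 term ⇒ +0.350482;  D = +0.345936-0.056267i
d^3_{0,3}: single k=3 term ⇒ +0.513707;  D = +0.448620-0.250270i
d^3_{1,3}: single k=2 term ⇒ +0.564710;  D = +0.369940-0.426664i
d^3_{2,3}: single k=1 term ⇒ +0.453352;  D = +0.162538-0.423213i
d^3_{3,3}: single k=0 term ⇒ +0.234930;  D = +0.004478-0.234888i
Y_3^{m'}(θ=0.1221,φ=5.5933) and Σ D·Y over m':
  (+0.0483+0.0286i)·(-0.0004+0.0007i)  (+0.1716+0.0324i)·(+0.0029+0.0148i)  (+0.3459-0.0563i)·(+0.1192+0.0984i)  (+0.4486-0.2503i)·(+0.7133+0.0000i)  (+0.3699-0.4267i)·(-0.1192+0.0984i)  (+0.1625-0.4232i)·(+0.0029-0.0148i)  (+0.0045-0.2349i)·(+0.0004+0.0007i)
Y_3^3(R⁻¹ n̂) = +0.358991-0.065011i

Re=0.3590 Im=-0.0650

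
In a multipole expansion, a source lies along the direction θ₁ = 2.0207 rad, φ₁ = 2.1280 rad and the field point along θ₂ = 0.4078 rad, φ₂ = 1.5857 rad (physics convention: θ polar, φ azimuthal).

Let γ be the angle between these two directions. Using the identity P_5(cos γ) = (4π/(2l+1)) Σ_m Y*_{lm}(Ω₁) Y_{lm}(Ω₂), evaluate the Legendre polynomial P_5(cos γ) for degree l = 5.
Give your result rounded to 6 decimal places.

Term-by-term m-sum for l=5 (normalisation 4π/11 = 1.142397):
  [-5]  conj(Y_{5,-5})(Ω₁) = -0.09567 - 0.25762j ; Y_{5,-5}(Ω₂) = -0.00034 - 0.00454j ; Δ = -0.00114 + 0.00052j
  [-4]  conj(Y_{5,-4})(Ω₁) = 0.25666 - 0.33206j ; Y_{5,-4}(Ω₂) = 0.03327 - 0.00199j ; Δ = 0.00788 - 0.01156j
  [-3]  conj(Y_{5,-3})(Ω₁) = 0.17645 + 0.01785j ; Y_{5,-3}(Ω₂) = 0.00635 + 0.14194j ; Δ = -0.00141 + 0.02516j
  [-2]  conj(Y_{5,-2})(Ω₁) = -0.11395 - 0.23210j ; Y_{5,-2}(Ω₂) = -0.37377 + 0.01114j ; Δ = 0.04518 + 0.08548j
  [-1]  conj(Y_{5,-1})(Ω₁) = 0.13674 - 0.21947j ; Y_{5,-1}(Ω₂) = -0.00779 - 0.52270j ; Δ = -0.11578 - 0.06977j
  [+0]  conj(Y_{5,0})(Ω₁) = -0.20419 + 0.00000j ; Y_{5,0}(Ω₂) = 0.08058 + 0.00000j ; Δ = -0.01645 + 0.00000j
  [+1]  conj(Y_{5,1})(Ω₁) = -0.13674 - 0.21947j ; Y_{5,1}(Ω₂) = 0.00779 - 0.52270j ; Δ = -0.11578 + 0.06977j
  [+2]  conj(Y_{5,2})(Ω₁) = -0.11395 + 0.23210j ; Y_{5,2}(Ω₂) = -0.37377 - 0.01114j ; Δ = 0.04518 - 0.08548j
  [+3]  conj(Y_{5,3})(Ω₁) = -0.17645 + 0.01785j ; Y_{5,3}(Ω₂) = -0.00635 + 0.14194j ; Δ = -0.00141 - 0.02516j
  [+4]  conj(Y_{5,4})(Ω₁) = 0.25666 + 0.33206j ; Y_{5,4}(Ω₂) = 0.03327 + 0.00199j ; Δ = 0.00788 + 0.01156j
  [+5]  conj(Y_{5,5})(Ω₁) = 0.09567 - 0.25762j ; Y_{5,5}(Ω₂) = 0.00034 - 0.00454j ; Δ = -0.00114 - 0.00052j
Total Σ_m = -0.14700 + 0.00000j. Multiply by 1.142397: -0.16794 + 0.00000j. P_5(cos γ) = -0.167937

-0.167937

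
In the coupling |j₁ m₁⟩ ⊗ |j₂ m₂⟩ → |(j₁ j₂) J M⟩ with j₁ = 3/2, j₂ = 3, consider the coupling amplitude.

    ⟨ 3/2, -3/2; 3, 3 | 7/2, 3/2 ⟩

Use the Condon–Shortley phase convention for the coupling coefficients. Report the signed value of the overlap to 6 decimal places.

−√(2/21) ≈ -0.308607

j₁+j₂−J=1  J+j₁−j₂=2  J−j₁+j₂=5  j₁+j₂+J+1=9
(j₁±m₁, j₂±m₂, J±M) = (0,3,6,0,5,2)
P² = 38400/7
sum k=1..1:
  [1] −1/240 = -1/240
S = -1/240
C² = P²·S² = 2/21 ; C = -0.308607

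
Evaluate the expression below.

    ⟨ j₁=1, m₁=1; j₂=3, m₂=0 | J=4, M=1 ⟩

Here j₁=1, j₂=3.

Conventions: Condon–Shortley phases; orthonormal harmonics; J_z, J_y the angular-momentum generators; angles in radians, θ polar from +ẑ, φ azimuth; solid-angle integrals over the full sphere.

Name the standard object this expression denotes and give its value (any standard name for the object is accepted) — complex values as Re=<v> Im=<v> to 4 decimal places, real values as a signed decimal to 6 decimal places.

Clebsch–Gordan coefficient, +√(5/14) ≈ +0.597614

This is a Clebsch–Gordan (vector-coupling) coefficient.
j₁+j₂−J=0  J+j₁−j₂=2  J−j₁+j₂=6  j₁+j₂+J+1=9
(j₁±m₁, j₂±m₂, J±M) = (2,0,3,3,5,3)
P² = 12960/7
sum k=0..0:
  [0] +1/72 = 1/72
S = 1/72
C² = P²·S² = 5/14 ; C = +0.597614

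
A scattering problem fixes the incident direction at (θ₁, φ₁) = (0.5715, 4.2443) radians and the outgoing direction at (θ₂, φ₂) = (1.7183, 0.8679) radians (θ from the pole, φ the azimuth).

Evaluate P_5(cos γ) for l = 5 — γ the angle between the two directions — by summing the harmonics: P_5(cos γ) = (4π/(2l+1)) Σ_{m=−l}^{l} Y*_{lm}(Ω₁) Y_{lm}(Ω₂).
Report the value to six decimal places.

0.257106

Summing Y*_{l m}(θ₁,φ₁)·Y_{l m}(θ₂,φ₂) over m ∈ [−5, 5]; prefactor 4π/(2·5+1) = 1.142397:
  [-5]  conj(Y_{5,-5})(Ω₁) = (-0.015432, 0.014953) ; Y_{5,-5}(Ω₂) = (-0.160103, 0.409272) ; Δ = (-0.003649, -0.008710)
  [-4]  conj(Y_{5,-4})(Ω₁) = (-0.031384, -0.100897) ; Y_{5,-4}(Ω₂) = (0.195349, -0.066913) ; Δ = (-0.012882, -0.017610)
  [-3]  conj(Y_{5,-3})(Ω₁) = (0.289745, 0.048702) ; Y_{5,-3}(Ω₂) = (0.231626, 0.138181) ; Δ = (0.060383, 0.051318)
  [-2]  conj(Y_{5,-2})(Ω₁) = (-0.277490, 0.376916) ; Y_{5,-2}(Ω₂) = (-0.037435, -0.224812) ; Δ = (0.095123, 0.048273)
  [-1]  conj(Y_{5,-1})(Ω₁) = (-0.125500, -0.248237) ; Y_{5,-1}(Ω₂) = (0.144869, -0.170987) ; Δ = (-0.060626, -0.014503)
  [+0]  conj(Y_{5,0})(Ω₁) = (-0.294235, -0.000000) ; Y_{5,0}(Ω₂) = (-0.232339, 0.000000) ; Δ = (0.068362, 0.000000)
  [+1]  conj(Y_{5,1})(Ω₁) = (0.125500, -0.248237) ; Y_{5,1}(Ω₂) = (-0.144869, -0.170987) ; Δ = (-0.060626, 0.014503)
  [+2]  conj(Y_{5,2})(Ω₁) = (-0.277490, -0.376916) ; Y_{5,2}(Ω₂) = (-0.037435, 0.224812) ; Δ = (0.095123, -0.048273)
  [+3]  conj(Y_{5,3})(Ω₁) = (-0.289745, 0.048702) ; Y_{5,3}(Ω₂) = (-0.231626, 0.138181) ; Δ = (0.060383, -0.051318)
  [+4]  conj(Y_{5,4})(Ω₁) = (-0.031384, 0.100897) ; Y_{5,4}(Ω₂) = (0.195349, 0.066913) ; Δ = (-0.012882, 0.017610)
  [+5]  conj(Y_{5,5})(Ω₁) = (0.015432, 0.014953) ; Y_{5,5}(Ω₂) = (0.160103, 0.409272) ; Δ = (-0.003649, 0.008710)
Σ over m = (0.225058, 0.000000); ×(4π/11) → (0.257106, 0.000000). Real part: 0.257106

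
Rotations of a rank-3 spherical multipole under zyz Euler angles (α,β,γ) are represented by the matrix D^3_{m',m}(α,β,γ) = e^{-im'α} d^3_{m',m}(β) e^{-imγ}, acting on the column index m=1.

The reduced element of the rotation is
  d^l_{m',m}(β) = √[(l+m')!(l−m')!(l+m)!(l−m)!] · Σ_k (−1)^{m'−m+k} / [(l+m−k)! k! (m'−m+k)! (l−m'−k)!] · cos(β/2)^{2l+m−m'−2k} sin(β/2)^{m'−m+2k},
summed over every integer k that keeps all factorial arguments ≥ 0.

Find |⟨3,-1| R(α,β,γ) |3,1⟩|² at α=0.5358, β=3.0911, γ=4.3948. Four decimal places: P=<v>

P=0.9860

D^3_{-1,1}(0.5358,3.0911,4.3948) = e^{-i·-1·0.5358}·d^3_{-1,1}(3.0911)·e^{-i·1·4.3948}. Compute d first:
With c≡cos(β/2)=0.025244 and s≡sin(β/2)=0.999681, N=[2·24·24·2]^{1/2}=48.000000
The bounds max(0,m−m')=2 and min(l+m,l−m')=4 give 3 terms
  k=2: (−1)^0·48.0000/(8)·0.0252^4·0.9997^2 = +0.000002
  k=3: (−1)^1·48.0000/(6)·0.0252^2·0.9997^4 = -0.005091
  k=4: (−1)^2·48.0000/(48)·0.0252^0·0.9997^6 = +0.998089
d^3_{-1,1}(3.0911) = +0.000002 -0.005091 +0.998089 = +0.993000
|D^3_{-1,1}|² = |d^3_{-1,1}(β)|² = (+0.993000)² = 0.986050 (the z-rotation phases have unit modulus)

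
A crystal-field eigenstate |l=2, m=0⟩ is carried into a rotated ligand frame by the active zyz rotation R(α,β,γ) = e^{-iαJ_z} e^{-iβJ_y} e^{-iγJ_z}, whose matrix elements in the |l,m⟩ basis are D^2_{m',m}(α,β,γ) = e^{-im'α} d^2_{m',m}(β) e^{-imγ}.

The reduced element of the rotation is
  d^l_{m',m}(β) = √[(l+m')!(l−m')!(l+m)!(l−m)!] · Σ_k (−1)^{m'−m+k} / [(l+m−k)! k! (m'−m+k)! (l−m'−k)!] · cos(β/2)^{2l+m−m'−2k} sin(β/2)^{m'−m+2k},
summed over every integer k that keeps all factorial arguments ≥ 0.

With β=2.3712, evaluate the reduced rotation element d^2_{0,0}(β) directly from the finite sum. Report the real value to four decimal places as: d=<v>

d=0.2725

d^2_{0,0}(β=2.3712) via the finite sum:
With c≡cos(β/2)=0.375741 and s≡sin(β/2)=0.926725, N=[2·2·2·2]^{1/2}=4.000000
k∈{0,1,2} keeps every argument non-negative
  k=0: (−1)^0·4.0000/(4)·0.3757^4·0.9267^0 = +0.019932
  k=1: (−1)^1·4.0000/(1)·0.3757^2·0.9267^2 = -0.484997
  k=2: (−1)^2·4.0000/(4)·0.3757^0·0.9267^4 = +0.737569
d^2_{0,0}(2.3712) = +0.019932 -0.484997 +0.737569 = +0.272505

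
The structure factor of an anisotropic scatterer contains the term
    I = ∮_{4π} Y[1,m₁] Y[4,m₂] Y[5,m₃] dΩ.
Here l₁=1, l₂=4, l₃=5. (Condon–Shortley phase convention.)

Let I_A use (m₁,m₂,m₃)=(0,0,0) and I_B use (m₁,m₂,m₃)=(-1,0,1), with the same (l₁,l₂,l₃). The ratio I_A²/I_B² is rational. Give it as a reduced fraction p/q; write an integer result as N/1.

5/3

Same 1,4,5: normalisation and zero-m 3j drop out of the ratio.
A: Δ: 0! 2! 8! / 11! → 1/495; sum: t=0:+1/576 = 1/576; 3j²(1 4 5; 0 0 0) = Δ·Π!·Σ² = 5/99  (sign -1)
B: Δ: 0! 2! 8! / 11! → 1/495; sum: t=0:+1/1152 = 1/1152; 3j²(1 4 5; -1 0 1) = Δ·Π!·Σ² = 1/33  (sign +1)
I_A²/I_B² = (5/99)/(1/33) = 5/3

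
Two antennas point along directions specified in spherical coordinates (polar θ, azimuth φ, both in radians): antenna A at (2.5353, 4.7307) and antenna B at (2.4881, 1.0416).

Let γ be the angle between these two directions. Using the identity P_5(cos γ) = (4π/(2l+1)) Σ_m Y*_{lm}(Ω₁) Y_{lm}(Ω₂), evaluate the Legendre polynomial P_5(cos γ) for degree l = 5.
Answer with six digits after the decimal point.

0.317203

Expand P_5 via completeness: Σ_{m} conj(Y_{5,m}) at Ω₁ times Y_{5,m} at Ω₂ —
  [-5]  conj(Y_{5,-5})(Ω₁) = (0.002549, -0.027767) ; Y_{5,-5}(Ω₂) = (0.018333, 0.033912) ; Δ = (0.000988, -0.000423)
  [-4]  conj(Y_{5,-4})(Ω₁) = (-0.126820, -0.009305) ; Y_{5,-4}(Ω₂) = (0.082669, -0.136057) ; Δ = (-0.011750, 0.016486)
  [-3]  conj(Y_{5,-3})(Ω₁) = (-0.017845, 0.324519) ; Y_{5,-3}(Ω₂) = (-0.363255, -0.006101) ; Δ = (0.008462, -0.117774)
  [-2]  conj(Y_{5,-2})(Ω₁) = (0.463613, 0.016986) ; Y_{5,-2}(Ω₂) = (0.217296, 0.386292) ; Δ = (0.094180, 0.182781)
  [-1]  conj(Y_{5,-1})(Ω₁) = (0.003751, -0.204814) ; Y_{5,-1}(Ω₂) = (0.051082, -0.087345) ; Δ = (-0.017698, -0.010790)
  [+0]  conj(Y_{5,0})(Ω₁) = (0.340321, -0.000000) ; Y_{5,0}(Ω₂) = (0.379934, 0.000000) ; Δ = (0.129300, 0.000000)
  [+1]  conj(Y_{5,1})(Ω₁) = (-0.003751, -0.204814) ; Y_{5,1}(Ω₂) = (-0.051082, -0.087345) ; Δ = (-0.017698, 0.010790)
  [+2]  conj(Y_{5,2})(Ω₁) = (0.463613, -0.016986) ; Y_{5,2}(Ω₂) = (0.217296, -0.386292) ; Δ = (0.094180, -0.182781)
  [+3]  conj(Y_{5,3})(Ω₁) = (0.017845, 0.324519) ; Y_{5,3}(Ω₂) = (0.363255, -0.006101) ; Δ = (0.008462, 0.117774)
  [+4]  conj(Y_{5,4})(Ω₁) = (-0.126820, 0.009305) ; Y_{5,4}(Ω₂) = (0.082669, 0.136057) ; Δ = (-0.011750, -0.016486)
  [+5]  conj(Y_{5,5})(Ω₁) = (-0.002549, -0.027767) ; Y_{5,5}(Ω₂) = (-0.018333, 0.033912) ; Δ = (0.000988, 0.000423)
Accumulated sum (0.277664, -0.000000); after 4π/(2l+1) scaling, (0.317203, -0.000000) ⇒ P_5 = 0.317203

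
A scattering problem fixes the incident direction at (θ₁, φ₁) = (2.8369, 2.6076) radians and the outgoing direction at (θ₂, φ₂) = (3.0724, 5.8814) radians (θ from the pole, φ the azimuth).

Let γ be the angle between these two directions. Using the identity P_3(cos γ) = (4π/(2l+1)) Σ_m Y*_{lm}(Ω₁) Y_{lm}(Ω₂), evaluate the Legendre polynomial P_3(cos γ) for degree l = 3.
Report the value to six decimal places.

0.621368

Term-by-term m-sum for l=3 (normalisation 4π/7 = 1.795196):
  [-3]  conj(Y_{3,-3})(Ω₁) = +0.000351+0.011260i ; Y_{3,-3}(Ω₂) = +0.000049+0.000129i ; Δ = -0.000001+0.000001i
  [-2]  conj(Y_{3,-2})(Ω₁) = -0.042282+0.076882i ; Y_{3,-2}(Ω₂) = -0.003383-0.003508i ; Δ = +0.000413-0.000112i
  [-1]  conj(Y_{3,-1})(Ω₁) = -0.296270+0.175182i ; Y_{3,-1}(Ω₂) = +0.081766+0.034743i ; Δ = -0.030311+0.004031i
  [+0]  conj(Y_{3,0})(Ω₁) = -0.551781-0.000000i ; Y_{3,0}(Ω₂) = -0.735669+0.000000i ; Δ = +0.405928+0.000000i
  [+1]  conj(Y_{3,1})(Ω₁) = +0.296270+0.175182i ; Y_{3,1}(Ω₂) = -0.081766+0.034743i ; Δ = -0.030311-0.004031i
  [+2]  conj(Y_{3,2})(Ω₁) = -0.042282-0.076882i ; Y_{3,2}(Ω₂) = -0.003383+0.003508i ; Δ = +0.000413+0.000112i
  [+3]  conj(Y_{3,3})(Ω₁) = -0.000351+0.011260i ; Y_{3,3}(Ω₂) = -0.000049+0.000129i ; Δ = -0.000001-0.000001i
Σ over m = +0.346128-0.000000i; ×(4π/7) → +0.621368-0.000000i. Real part: 0.621368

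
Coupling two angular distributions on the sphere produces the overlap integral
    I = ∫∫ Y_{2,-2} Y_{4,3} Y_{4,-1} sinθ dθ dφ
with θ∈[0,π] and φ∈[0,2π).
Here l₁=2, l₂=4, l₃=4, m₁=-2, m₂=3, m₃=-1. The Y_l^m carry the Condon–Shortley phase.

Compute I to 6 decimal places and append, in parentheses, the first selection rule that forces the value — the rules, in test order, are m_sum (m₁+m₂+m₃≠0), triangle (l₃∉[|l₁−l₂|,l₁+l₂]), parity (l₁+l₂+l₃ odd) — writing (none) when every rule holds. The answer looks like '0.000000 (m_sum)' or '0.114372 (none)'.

0.159270 (none)

m-sum 0 ✓  L=10 even ✓  2≤4≤6 ✓
Π(2lᵢ+1) = 5×9×9 = 405
triangle coeff Δ(2,4,4) = 1/13860
Σ_t [0,2]: t=0:+1/192 t=1:−1/36 t=2:+1/192 = -5/288
(3j)²=20/693 [(2 4 4; 0 0 0)], sign=-1
Σ_t [2,2]: t=2:+1/480 = 1/480
(3j)²=3/110 [(2 4 4; -2 3 -1)], sign=-1
⇒ 4πI² = 270/847
I = (+1)√(270/847/(4π)) = 0.15927046
No selection rule forces the value: the integral is nonzero (none).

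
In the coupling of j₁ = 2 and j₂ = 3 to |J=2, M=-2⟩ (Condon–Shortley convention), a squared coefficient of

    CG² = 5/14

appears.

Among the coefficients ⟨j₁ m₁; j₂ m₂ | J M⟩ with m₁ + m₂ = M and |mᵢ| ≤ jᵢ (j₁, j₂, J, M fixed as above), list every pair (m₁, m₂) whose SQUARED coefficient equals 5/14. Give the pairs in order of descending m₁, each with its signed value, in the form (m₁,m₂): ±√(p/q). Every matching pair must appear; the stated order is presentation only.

Admissible pairs with m₁+m₂ = M = -2: (-2,0), (-1,-1), (0,-2), (1,-3)
  (m₁,m₂)=(1,-3): CG² = 5/14, CG = +√(5/14)   ← matches the target
  (m₁,m₂)=(0,-2): CG² = 5/14, CG = −√(5/14)   ← matches the target
  (m₁,m₂)=(-1,-1): CG² = 3/14, CG = +√(3/14)
  (m₁,m₂)=(-2,0): CG² = 1/14, CG = −√(1/14)
Pairs with CG² = 5/14: (1,-3): +√(5/14); (0,-2): −√(5/14)

(1,-3): +√(5/14); (0,-2): −√(5/14)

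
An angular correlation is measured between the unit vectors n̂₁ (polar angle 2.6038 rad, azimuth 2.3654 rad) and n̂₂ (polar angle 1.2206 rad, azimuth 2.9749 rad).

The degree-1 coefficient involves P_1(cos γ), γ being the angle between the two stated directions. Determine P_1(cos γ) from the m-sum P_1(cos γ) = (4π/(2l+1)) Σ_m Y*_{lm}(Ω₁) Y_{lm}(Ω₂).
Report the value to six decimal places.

Term-by-term m-sum for l=1 (normalisation 4π/3 = 4.188790):
  m=-1: (-0.12629 + 0.12398j) × (-0.32003 - 0.05385j) = 0.04709 - 0.03288j  (running Σ = 0.04709 - 0.03288j)
  m=0: (-0.41963 + 0.00000j) × (0.16763 + 0.00000j) = -0.07034 + 0.00000j  (running Σ = -0.02325 - 0.03288j)
  m=1: (0.12629 + 0.12398j) × (0.32003 - 0.05385j) = 0.04709 + 0.03288j  (running Σ = 0.02384 + 0.00000j)
Accumulated sum 0.02384 + 0.00000j; after 4π/(2l+1) scaling, 0.09986 + 0.00000j ⇒ P_1 = 0.099859

0.099859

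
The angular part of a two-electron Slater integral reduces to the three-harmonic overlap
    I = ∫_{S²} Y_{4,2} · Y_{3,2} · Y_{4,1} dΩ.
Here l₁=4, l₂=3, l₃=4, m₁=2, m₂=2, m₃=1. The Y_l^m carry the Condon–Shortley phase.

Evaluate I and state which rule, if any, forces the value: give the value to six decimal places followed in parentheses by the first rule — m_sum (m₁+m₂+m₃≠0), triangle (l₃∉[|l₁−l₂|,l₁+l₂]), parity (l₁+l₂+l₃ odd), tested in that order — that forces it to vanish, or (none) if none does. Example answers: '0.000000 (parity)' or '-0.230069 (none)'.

Σmᵢ = 5 ≠ 0, so the φ-integral vanishes; I = 0

0.000000 (m_sum)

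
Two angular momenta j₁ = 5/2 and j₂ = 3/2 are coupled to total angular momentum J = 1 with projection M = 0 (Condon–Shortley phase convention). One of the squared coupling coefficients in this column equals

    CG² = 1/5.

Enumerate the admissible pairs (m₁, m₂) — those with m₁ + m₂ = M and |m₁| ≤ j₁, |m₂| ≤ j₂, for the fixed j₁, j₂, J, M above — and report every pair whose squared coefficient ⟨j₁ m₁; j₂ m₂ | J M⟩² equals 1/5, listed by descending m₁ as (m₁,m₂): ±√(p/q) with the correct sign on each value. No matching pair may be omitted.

(3/2,-3/2): +√(1/5); (-3/2,3/2): −√(1/5)

Admissible pairs with m₁+m₂ = M = 0: (-3/2,3/2), (-1/2,1/2), (1/2,-1/2), (3/2,-3/2)
  (m₁,m₂)=(3/2,-3/2): CG² = 1/5, CG = +√(1/5)   ← matches the target
  (m₁,m₂)=(1/2,-1/2): CG² = 3/10, CG = −√(3/10)
  (m₁,m₂)=(-1/2,1/2): CG² = 3/10, CG = +√(3/10)
  (m₁,m₂)=(-3/2,3/2): CG² = 1/5, CG = −√(1/5)   ← matches the target
Pairs with CG² = 1/5: (3/2,-3/2): +√(1/5); (-3/2,3/2): −√(1/5)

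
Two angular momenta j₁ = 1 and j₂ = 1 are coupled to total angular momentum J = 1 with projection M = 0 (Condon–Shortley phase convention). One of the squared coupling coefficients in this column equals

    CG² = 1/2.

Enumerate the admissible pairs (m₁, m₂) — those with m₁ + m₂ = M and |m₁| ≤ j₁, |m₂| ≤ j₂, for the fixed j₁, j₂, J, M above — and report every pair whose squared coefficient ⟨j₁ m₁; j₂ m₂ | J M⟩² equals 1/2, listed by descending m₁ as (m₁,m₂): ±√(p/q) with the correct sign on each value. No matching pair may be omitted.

(1,-1): +√(1/2); (-1,1): −√(1/2)

Admissible pairs with m₁+m₂ = M = 0: (-1,1), (0,0), (1,-1)
  (m₁,m₂)=(1,-1): CG² = 1/2, CG = +√(1/2)   ← matches the target
  (m₁,m₂)=(0,0): CG² = 0/1, CG = 0
  (m₁,m₂)=(-1,1): CG² = 1/2, CG = −√(1/2)   ← matches the target
Pairs with CG² = 1/2: (1,-1): +√(1/2); (-1,1): −√(1/2)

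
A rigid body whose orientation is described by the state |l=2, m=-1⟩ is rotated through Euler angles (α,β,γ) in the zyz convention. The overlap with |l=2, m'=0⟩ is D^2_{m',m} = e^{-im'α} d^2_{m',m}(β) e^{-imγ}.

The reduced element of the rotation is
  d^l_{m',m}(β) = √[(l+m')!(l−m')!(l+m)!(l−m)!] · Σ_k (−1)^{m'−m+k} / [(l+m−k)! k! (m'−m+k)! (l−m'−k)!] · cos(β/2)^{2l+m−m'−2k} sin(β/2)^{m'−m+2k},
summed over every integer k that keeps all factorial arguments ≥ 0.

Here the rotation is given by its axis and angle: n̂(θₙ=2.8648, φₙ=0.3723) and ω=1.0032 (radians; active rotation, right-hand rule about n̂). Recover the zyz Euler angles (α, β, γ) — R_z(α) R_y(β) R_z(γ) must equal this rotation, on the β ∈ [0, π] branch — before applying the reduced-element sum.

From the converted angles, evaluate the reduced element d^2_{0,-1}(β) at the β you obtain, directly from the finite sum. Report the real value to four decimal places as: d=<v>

d=-0.3080

Axis–angle → zyz. n̂ = (sinθₙcosφₙ, sinθₙsinφₙ, cosθₙ) = (+0.254551, +0.099405, -0.961937), ω = 1.0032.
R = I cosω + sinω [n̂]ₓ + (1−cosω) n̂n̂ᵀ gives
  R = [+0.567568, +0.822801, -0.029405; -0.799401, +0.542176, -0.258851; -0.197040, +0.170421, +0.965470]
β = atan2(√(R₁₃²+R₂₃²), R₃₃) = 0.263556; α = atan2(R₂₃, R₁₃) mod 2π = 4.599277; γ = atan2(R₃₂, −R₃₁) mod 2π = 0.713085
d^2_{0,-1}(β=0.2636) via the finite sum:
With c≡cos(β/2)=0.991330 and s≡sin(β/2)=0.131397, N=[2·2·1·6]^{1/2}=4.898979
Admissible k: 0..1 (factorial args all ≥0)
  k=0: (−1)^1·4.8990/(2)·0.9913^3·0.1314^1 = -0.313556
  k=1: (−1)^2·4.8990/(2)·0.9913^1·0.1314^3 = +0.005509
d^2_{0,-1}(0.2636) = -0.313556 +0.005509 = -0.308048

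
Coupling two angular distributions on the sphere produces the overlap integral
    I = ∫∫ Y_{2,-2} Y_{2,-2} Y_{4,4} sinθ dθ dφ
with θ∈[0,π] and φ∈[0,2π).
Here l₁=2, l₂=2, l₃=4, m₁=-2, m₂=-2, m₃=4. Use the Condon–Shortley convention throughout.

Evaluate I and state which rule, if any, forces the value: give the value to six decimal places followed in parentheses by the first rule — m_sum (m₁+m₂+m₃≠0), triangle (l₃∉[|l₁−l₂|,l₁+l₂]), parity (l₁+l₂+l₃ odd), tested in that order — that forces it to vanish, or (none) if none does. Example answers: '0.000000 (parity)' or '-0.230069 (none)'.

0.337168 (none)

Rules hold: Σm=0, L=8 even, 0≤4≤4.
N = 5·5·9 = 225
Δ = 0!·4!·4!/9! = 1/630
Racah Σ t=0..0: t=0:+1/16 = 1/16
⇒ 3j(2 2 4; 0 0 0)² = 2/35, sgn +1
Racah Σ t=0..0: t=0:+1/576 = 1/576
⇒ 3j(2 2 4; -2 -2 4)² = 1/9, sgn +1
4πI² = N·(3j₀)²·(3jₘ)² = 10/7
I = +1·√(1.42857/4π) = 0.33716777
No selection rule forces the value: the integral is nonzero (none).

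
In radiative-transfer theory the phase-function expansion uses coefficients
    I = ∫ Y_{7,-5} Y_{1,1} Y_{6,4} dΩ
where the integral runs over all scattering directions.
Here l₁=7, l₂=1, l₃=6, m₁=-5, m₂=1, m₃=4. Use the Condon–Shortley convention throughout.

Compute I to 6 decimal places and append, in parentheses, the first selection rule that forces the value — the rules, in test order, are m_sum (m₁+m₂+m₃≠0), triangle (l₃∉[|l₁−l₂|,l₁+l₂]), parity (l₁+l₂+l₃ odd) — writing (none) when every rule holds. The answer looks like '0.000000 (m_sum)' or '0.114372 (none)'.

Rules hold: Σm=0, L=14 even, 6≤6≤8.
N = 15·3·13 = 585
Δ = 2!·12!·0!/15! = 1/1365
Racah Σ t=1..1: t=1:−1/518400 = -1/518400
⇒ 3j(7 1 6; 0 0 0)² = 7/195, sgn -1
Racah Σ t=2..2: t=2:+1/14515200 = 1/14515200
⇒ 3j(7 1 6; -5 1 4)² = 22/455, sgn +1
4πI² = N·(3j₀)²·(3jₘ)² = 66/65
I = -1·√(1.01538/4π) = -0.28425647
No selection rule forces the value: the integral is nonzero (none).

-0.284256 (none)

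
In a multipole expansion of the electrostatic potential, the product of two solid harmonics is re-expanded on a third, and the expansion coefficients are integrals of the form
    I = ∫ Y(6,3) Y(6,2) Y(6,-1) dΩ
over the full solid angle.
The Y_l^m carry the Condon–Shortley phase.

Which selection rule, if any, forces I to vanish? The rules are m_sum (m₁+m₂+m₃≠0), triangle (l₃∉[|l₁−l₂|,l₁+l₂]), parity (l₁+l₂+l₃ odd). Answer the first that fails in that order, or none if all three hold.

m_sum

m₁+m₂+m₃ = 3 + 2 − 1 = 4  ✗
triangle: |6−6|=0 ≤ l₃=6 ≤ 6+6=12
parity: l₁+l₂+l₃ = 18 is even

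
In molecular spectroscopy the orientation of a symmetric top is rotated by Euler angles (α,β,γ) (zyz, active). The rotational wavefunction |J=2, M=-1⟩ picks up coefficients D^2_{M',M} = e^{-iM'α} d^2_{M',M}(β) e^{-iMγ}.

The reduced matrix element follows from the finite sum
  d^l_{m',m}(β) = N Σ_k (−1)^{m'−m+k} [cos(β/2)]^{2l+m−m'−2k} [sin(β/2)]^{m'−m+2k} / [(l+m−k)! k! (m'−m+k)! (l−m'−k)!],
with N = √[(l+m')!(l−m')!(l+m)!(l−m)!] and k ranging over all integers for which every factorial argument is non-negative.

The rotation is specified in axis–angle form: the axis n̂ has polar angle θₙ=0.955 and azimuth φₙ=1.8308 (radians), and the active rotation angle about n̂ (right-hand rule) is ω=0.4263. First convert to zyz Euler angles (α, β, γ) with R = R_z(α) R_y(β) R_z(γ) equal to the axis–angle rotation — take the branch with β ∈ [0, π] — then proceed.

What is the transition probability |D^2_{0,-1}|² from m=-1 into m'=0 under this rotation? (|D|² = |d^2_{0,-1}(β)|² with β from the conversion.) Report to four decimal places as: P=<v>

P=0.1535

Axis–angle → zyz. n̂ = (sinθₙcosφₙ, sinθₙsinφₙ, cosθₙ) = (-0.209861, +0.788877, +0.577609), ω = 0.4263.
R = I cosω + sinω [n̂]ₓ + (1−cosω) n̂n̂ᵀ gives
  R = [+0.914444, -0.253661, +0.315356; +0.224027, +0.966199, +0.127560; -0.337053, -0.045998, +0.940361]
β = atan2(√(R₁₃²+R₂₃²), R₃₃) = 0.347105; α = atan2(R₂₃, R₁₃) mod 2π = 0.384375; γ = atan2(R₃₂, −R₃₁) mod 2π = 6.147553
First d^2_{0,-1}(β=0.3471), then the phase factors e^{-i(0)α} and e^{-i(-1)γ}:
Half-angle: c=0.984977, s=0.172683. N=√(2·2·1·6)=4.898979
The bounds max(0,m−m')=0 and min(l+m,l−m')=1 give 2 terms
  k=0: (−1)^1·4.8990/(2)·0.9850^3·0.1727^1 = -0.404207
  k=1: (−1)^2·4.8990/(2)·0.9850^1·0.1727^3 = +0.012424
d^2_{0,-1}(0.3471) = -0.404207 +0.012424 = -0.391783
|D^2_{0,-1}|² = |d^2_{0,-1}(β)|² = (-0.391783)² = 0.153494 (the z-rotation phases have unit modulus)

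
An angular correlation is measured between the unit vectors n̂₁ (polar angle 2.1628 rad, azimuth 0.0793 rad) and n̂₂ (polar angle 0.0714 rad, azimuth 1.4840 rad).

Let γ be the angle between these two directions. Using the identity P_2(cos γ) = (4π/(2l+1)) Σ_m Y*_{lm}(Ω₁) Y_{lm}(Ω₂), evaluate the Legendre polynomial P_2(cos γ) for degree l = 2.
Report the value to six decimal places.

-0.051489

Addition theorem: P_2(cos γ) = (4π/5) Σ_m Y*_{lm}(Ω₁) Y_{lm}(Ω₂), m = −2…2:
  [-2]  conj(Y_{2,-2})(Ω₁) = 0.26265 + 0.04201j ; Y_{2,-2}(Ω₂) = -0.00194 - 0.00034j ; Δ = -0.00049 - 0.00017j
  [-1]  conj(Y_{2,-1})(Ω₁) = -0.35661 - 0.02834j ; Y_{2,-1}(Ω₂) = 0.00477 - 0.05477j ; Δ = -0.00325 + 0.01940j
  [+0]  conj(Y_{2,0})(Ω₁) = -0.02076 + 0.00000j ; Y_{2,0}(Ω₂) = 0.62597 + 0.00000j ; Δ = -0.01300 + 0.00000j
  [+1]  conj(Y_{2,1})(Ω₁) = 0.35661 - 0.02834j ; Y_{2,1}(Ω₂) = -0.00477 - 0.05477j ; Δ = -0.00325 - 0.01940j
  [+2]  conj(Y_{2,2})(Ω₁) = 0.26265 - 0.04201j ; Y_{2,2}(Ω₂) = -0.00194 + 0.00034j ; Δ = -0.00049 + 0.00017j
Σ over m = -0.02049 - 0.00000j; ×(4π/5) → -0.05149 - 0.00000j. Real part: -0.051489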